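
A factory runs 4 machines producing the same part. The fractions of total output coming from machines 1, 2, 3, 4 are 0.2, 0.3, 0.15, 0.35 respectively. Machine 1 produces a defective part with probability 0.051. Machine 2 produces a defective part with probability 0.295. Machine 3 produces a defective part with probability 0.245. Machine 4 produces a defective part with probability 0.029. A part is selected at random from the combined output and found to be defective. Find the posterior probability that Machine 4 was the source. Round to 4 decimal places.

Posterior probability ≈ 0.0697

P(defective|M1) = 0.051; P(defective|M2) = 0.295; P(defective|M3) = 0.245; P(defective|M4) = 0.029.
Prior × likelihood for each source: 0.2·0.051=0.01020, 0.3·0.295=0.08850, 0.15·0.245=0.03675, 0.35·0.029=0.01015. Summing gives P(defective) = 0.14560.
P(Machine 4 | defective) = 0.01015 / 0.14560 = 0.0697.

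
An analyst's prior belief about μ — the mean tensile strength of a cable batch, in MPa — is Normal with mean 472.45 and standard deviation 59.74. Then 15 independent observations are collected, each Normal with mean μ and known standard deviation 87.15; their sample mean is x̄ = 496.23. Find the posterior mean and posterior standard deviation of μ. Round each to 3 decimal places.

Posterior mean ≈ 493.275; posterior SD ≈ 21.058

With known σ, the Normal prior is conjugate. Weight on the data is w = (n/σ²)/(n/σ² + 1/τ₀²) = 0.00197495/(0.00197495+0.00028020) = 0.87575.
Posterior mean = w·x̄ + (1−w)·μ₀ = 0.87575·496.23 + 0.12425·472.45 = 493.275. Posterior variance = 1/(0.00197495+0.00028020) = 443.429, so SD = 21.058.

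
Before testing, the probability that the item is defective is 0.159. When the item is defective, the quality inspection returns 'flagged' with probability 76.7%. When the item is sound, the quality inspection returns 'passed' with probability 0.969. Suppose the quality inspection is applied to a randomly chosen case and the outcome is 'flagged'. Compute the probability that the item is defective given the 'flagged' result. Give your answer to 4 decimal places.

P(H | E) ≈ 0.8239

Let H be the event that the item is defective. P(H) = 0.159, so P(¬H) = 0.841. With E the 'flagged' result, P(E|H) = 0.767 and P(E|¬H) = 0.031.
P(E) = 0.767·0.159 + 0.031·0.841 = 0.12195 + 0.026071 = 0.14802.
By Bayes' theorem, P(H|E) = 0.12195 / 0.14802 = 0.8239.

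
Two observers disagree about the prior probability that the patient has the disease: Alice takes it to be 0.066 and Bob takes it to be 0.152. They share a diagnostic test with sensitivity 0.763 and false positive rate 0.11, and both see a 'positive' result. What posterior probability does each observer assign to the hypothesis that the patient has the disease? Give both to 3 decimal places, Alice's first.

Alice: 0.329; Bob: 0.554

P('+'|H) = 0.763, P('+'|¬H) = 0.11.
Alice: numerator 0.763·0.066 = 0.050358; evidence = 0.050358+0.11·0.934 = 0.15310; posterior = 0.329.
Bob: numerator 0.763·0.152 = 0.11598; evidence = 0.11598+0.11·0.848 = 0.20926; posterior = 0.554.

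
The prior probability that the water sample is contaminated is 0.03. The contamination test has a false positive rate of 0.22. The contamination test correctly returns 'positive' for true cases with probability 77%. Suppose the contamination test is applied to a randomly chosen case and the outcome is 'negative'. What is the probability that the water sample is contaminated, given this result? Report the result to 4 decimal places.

Let H be the event that the water sample is contaminated. P(H) = 0.03, so P(¬H) = 0.97. With E the 'negative' result, P(E|H) = 0.23 and P(E|¬H) = 0.78.
P(E) = 0.23·0.03 + 0.78·0.97 = 0.0069000 + 0.75660 = 0.76350.
By Bayes' theorem, P(H|E) = 0.0069000 / 0.76350 = 0.0090.

P(H | E) ≈ 0.0090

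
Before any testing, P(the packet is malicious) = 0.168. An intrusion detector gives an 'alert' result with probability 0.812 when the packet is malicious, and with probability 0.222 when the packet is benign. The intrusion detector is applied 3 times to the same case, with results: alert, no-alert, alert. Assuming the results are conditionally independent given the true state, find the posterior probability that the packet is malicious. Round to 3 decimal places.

Posterior P(H) ≈ 0.395

With H the event that the packet is malicious, the joint likelihood of the observed sequence is P(data|H) = 0.812·0.188·0.812 = 0.12396 and P(data|¬H) = 0.222·0.778·0.222 = 0.038343.
Bayes: P(H|data) = 0.168·0.12396 / (0.168·0.12396 + 0.832·0.038343) = 0.020825/0.052726 = 0.3950.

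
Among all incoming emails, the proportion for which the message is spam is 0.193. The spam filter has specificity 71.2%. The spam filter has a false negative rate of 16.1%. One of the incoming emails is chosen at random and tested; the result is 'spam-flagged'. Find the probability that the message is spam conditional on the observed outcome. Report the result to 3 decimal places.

Write H for 'the message is spam'. Prior odds H:¬H = 0.193/0.807 = 0.23916. For the 'spam-flagged' outcome, the likelihood ratio is 0.839/0.288 = 2.9132.
Posterior odds = 0.23916 × 2.9132 = 0.69671, so P(H|E) = 0.69671/(1+0.69671) = 0.411.

P(H | E) ≈ 0.411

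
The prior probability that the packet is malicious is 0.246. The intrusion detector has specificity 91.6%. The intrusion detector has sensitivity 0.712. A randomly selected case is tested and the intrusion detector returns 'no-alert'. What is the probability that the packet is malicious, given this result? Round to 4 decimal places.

Let H be the event that the packet is malicious. P(H) = 0.246, so P(¬H) = 0.754. With E the 'no-alert' result, P(E|H) = 0.288 and P(E|¬H) = 0.916.
P(E) = 0.288·0.246 + 0.916·0.754 = 0.070848 + 0.69066 = 0.76151.
By Bayes' theorem, P(H|E) = 0.070848 / 0.76151 = 0.0930.

P(H | E) ≈ 0.0930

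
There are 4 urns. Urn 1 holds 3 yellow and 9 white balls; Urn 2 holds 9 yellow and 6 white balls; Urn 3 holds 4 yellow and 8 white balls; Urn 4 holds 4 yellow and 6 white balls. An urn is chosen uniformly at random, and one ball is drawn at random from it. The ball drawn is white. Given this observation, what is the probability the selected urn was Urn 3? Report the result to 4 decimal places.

Posterior probability ≈ 0.2759

P(white|Urn 1) = 0.75; P(white|Urn 2) = 0.4; P(white|Urn 3) = 0.6667; P(white|Urn 4) = 0.6.
Prior × likelihood for each source: 0.25·0.75=0.1875, 0.25·0.4=0.1000, 0.25·0.6667=0.1667, 0.25·0.6=0.1500. Summing gives P(white) = 0.60417.
P(Urn 3 | white) = 0.1667 / 0.60417 = 0.2759.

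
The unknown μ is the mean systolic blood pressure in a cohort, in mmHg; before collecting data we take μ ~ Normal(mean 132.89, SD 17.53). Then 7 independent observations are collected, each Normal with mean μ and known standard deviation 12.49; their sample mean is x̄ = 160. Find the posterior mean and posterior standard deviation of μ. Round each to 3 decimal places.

Posterior mean ≈ 158.167; posterior SD ≈ 4.558

With known σ, the Normal prior is conjugate. Weight on the data is w = (n/σ²)/(n/σ² + 1/τ₀²) = 0.0448718/(0.0448718+0.00325414) = 0.93238.
Posterior mean = w·x̄ + (1−w)·μ₀ = 0.93238·160 + 0.067617·132.89 = 158.167. Posterior variance = 1/(0.0448718+0.00325414) = 20.7788, so SD = 4.558.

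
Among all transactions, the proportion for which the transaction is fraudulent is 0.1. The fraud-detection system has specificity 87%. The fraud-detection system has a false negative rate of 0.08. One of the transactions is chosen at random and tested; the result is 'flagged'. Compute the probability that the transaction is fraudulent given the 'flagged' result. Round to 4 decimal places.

Let H be the event that the transaction is fraudulent. P(H) = 0.1, so P(¬H) = 0.9. With E the 'flagged' result, P(E|H) = 0.92 and P(E|¬H) = 0.13.
P(E) = 0.92·0.1 + 0.13·0.9 = 0.092000 + 0.11700 = 0.20900.
By Bayes' theorem, P(H|E) = 0.092000 / 0.20900 = 0.4402.

P(H | E) ≈ 0.4402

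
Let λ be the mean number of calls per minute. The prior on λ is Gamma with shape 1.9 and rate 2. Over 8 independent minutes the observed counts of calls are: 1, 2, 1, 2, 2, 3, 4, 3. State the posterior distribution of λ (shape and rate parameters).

Posterior: Gamma(shape=19.9, rate=10)

Total count ∑xᵢ = 18 over n = 8 minutes.
Gamma is conjugate to the Poisson likelihood: posterior is Gamma(shape = 1.9+18 = 19.9, rate = 2+8 = 10).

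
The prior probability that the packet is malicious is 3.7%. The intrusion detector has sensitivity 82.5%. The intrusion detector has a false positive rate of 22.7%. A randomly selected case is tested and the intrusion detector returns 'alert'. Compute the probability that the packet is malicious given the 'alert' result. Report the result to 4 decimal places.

Let H be the event that the packet is malicious. P(H) = 0.037, so P(¬H) = 0.963. With E the 'alert' result, P(E|H) = 0.825 and P(E|¬H) = 0.227.
P(E) = 0.825·0.037 + 0.227·0.963 = 0.030525 + 0.21860 = 0.24913.
By Bayes' theorem, P(H|E) = 0.030525 / 0.24913 = 0.1225.

P(H | E) ≈ 0.1225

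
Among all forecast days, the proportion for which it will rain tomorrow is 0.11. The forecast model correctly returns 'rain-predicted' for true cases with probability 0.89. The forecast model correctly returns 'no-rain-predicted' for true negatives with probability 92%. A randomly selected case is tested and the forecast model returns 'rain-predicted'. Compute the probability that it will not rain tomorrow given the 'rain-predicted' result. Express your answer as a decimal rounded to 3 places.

Let H be the event that it will rain tomorrow. P(H) = 0.11, so P(¬H) = 0.89. With E the 'rain-predicted' result, P(E|H) = 0.89 and P(E|¬H) = 0.08.
P(E) = 0.89·0.11 + 0.08·0.89 = 0.097900 + 0.071200 = 0.16910.
By Bayes' theorem, P(H|E) = 0.097900 / 0.16910 = 0.579. Hence P(¬H|E) = 1 − 0.579 = 0.421.

P(¬H | E) ≈ 0.421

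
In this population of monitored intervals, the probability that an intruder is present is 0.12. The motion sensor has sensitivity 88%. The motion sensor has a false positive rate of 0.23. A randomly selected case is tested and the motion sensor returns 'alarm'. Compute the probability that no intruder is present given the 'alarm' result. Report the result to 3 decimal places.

Let H be the event that an intruder is present. P(H) = 0.12, so P(¬H) = 0.88. With E the 'alarm' result, P(E|H) = 0.88 and P(E|¬H) = 0.23.
P(E) = 0.88·0.12 + 0.23·0.88 = 0.10560 + 0.20240 = 0.30800.
By Bayes' theorem, P(H|E) = 0.10560 / 0.30800 = 0.343. Hence P(¬H|E) = 1 − 0.343 = 0.657.

P(¬H | E) ≈ 0.657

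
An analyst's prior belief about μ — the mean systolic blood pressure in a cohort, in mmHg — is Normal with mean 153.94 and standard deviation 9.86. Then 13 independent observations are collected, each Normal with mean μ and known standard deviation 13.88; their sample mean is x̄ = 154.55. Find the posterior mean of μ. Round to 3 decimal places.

With known σ, the Normal prior is conjugate. Weight on the data is w = (n/σ²)/(n/σ² + 1/τ₀²) = 0.0674783/(0.0674783+0.0102860) = 0.86773.
Posterior mean = w·x̄ + (1−w)·μ₀ = 0.86773·154.55 + 0.13227·153.94 = 154.469.

Posterior mean ≈ 154.469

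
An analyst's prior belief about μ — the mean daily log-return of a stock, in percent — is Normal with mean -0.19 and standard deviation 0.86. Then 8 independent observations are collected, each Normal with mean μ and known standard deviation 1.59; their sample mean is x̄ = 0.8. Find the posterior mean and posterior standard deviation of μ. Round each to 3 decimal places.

Posterior mean ≈ 0.504; posterior SD ≈ 0.471

Prior precision 1/τ₀² = 1/0.86² = 1.35208; data precision n/σ² = 8/1.59² = 3.16443.
Posterior precision = 1.35208 + 3.16443 = 4.51651, giving posterior SD = 1/√4.51651 = 0.471.
Posterior mean = (1.35208·-0.19 + 3.16443·0.8) / 4.51651 = 0.504.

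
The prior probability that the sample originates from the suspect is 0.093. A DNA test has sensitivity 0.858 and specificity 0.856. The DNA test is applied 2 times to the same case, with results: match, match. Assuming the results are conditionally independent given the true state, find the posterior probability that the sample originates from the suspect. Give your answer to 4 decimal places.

Let H be the event that the sample originates from the suspect; start with P(H) = 0.093. P('match'|H) = 0.858, P('match'|¬H) = 0.144.
Update on result 1 ('match'): P(H) ← 0.858·0.0930 / (0.858·0.0930 + 0.144·0.9070) = 0.079794/0.21040 = 0.3792.
Update on result 2 ('match'): P(H) ← 0.858·0.3792 / (0.858·0.3792 + 0.144·0.6208) = 0.32539/0.41478 = 0.7845.

Posterior P(H) ≈ 0.7845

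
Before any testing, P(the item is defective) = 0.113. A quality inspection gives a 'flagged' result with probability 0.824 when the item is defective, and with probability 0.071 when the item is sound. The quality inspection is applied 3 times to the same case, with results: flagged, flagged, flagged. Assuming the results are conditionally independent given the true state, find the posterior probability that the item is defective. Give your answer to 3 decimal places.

Posterior P(H) ≈ 0.995

Let H be the event that the item is defective; start with P(H) = 0.113. P('flagged'|H) = 0.824, P('flagged'|¬H) = 0.071.
Update on result 1 ('flagged'): P(H) ← 0.824·0.1130 / (0.824·0.1130 + 0.071·0.8870) = 0.093112/0.15609 = 0.5965.
Update on result 2 ('flagged'): P(H) ← 0.824·0.5965 / (0.824·0.5965 + 0.071·0.4035) = 0.49154/0.52019 = 0.9449.
Update on result 3 ('flagged'): P(H) ← 0.824·0.9449 / (0.824·0.9449 + 0.071·0.0551) = 0.77862/0.78253 = 0.9950.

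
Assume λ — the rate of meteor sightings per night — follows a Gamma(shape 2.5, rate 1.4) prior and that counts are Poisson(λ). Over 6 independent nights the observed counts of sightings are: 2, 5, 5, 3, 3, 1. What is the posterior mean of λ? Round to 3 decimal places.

Posterior mean ≈ 2.905

Total count ∑xᵢ = 19 over n = 6 nights.
Gamma is conjugate to the Poisson likelihood: posterior is Gamma(shape = 2.5+19 = 21.5, rate = 1.4+6 = 7.4).
Posterior mean = shape/rate = 21.5/7.4 = 2.905.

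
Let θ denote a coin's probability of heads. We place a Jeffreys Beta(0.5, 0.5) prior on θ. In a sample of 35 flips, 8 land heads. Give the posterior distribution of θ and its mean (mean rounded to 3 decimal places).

The binomial likelihood is conjugate to the Beta prior: with 8 successes and 27 failures, the posterior is Beta(0.5+8, 0.5+27) = Beta(8.5, 27.5).
Posterior mean = α/(α+β) = 8.5/36 = 0.236.

Posterior: Beta(8.5, 27.5); mean ≈ 0.236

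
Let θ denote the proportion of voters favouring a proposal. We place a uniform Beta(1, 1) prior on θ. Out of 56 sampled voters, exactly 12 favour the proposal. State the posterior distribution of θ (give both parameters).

Observing 12 successes and 44 failures updates Beta(1, 1) by adding the success and failure counts to the two shape parameters: α = 1+12 = 13, β = 1+44 = 45.

Posterior: Beta(13, 45)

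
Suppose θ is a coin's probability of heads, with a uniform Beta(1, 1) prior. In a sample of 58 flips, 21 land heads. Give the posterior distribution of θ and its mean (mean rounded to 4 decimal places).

The binomial likelihood is conjugate to the Beta prior: with 21 successes and 37 failures, the posterior is Beta(1+21, 1+37) = Beta(22, 38).
E[θ | data] = 22/(22+38) = 0.3667.

Posterior: Beta(22, 38); mean ≈ 0.3667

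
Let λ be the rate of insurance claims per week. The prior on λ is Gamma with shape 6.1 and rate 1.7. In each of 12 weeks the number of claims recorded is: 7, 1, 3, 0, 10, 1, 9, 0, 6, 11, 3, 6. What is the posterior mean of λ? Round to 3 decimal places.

Posterior mean ≈ 4.606

Total count ∑xᵢ = 57 over n = 12 weeks.
Gamma is conjugate to the Poisson likelihood: posterior is Gamma(shape = 6.1+57 = 63.1, rate = 1.7+12 = 13.7).
E[λ | data] = 63.1/13.7 = 4.606.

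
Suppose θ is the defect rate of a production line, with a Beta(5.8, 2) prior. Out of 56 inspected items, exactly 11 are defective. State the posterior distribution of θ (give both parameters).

The binomial likelihood is conjugate to the Beta prior: with 11 successes and 45 failures, the posterior is Beta(5.8+11, 2+45) = Beta(16.8, 47).

Posterior: Beta(16.8, 47)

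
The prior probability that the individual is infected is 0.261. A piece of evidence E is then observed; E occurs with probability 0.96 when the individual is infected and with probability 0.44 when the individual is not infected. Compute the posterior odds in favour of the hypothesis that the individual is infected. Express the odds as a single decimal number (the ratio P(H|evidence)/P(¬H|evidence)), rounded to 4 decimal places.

Posterior odds ≈ 0.7706

Prior odds = 0.261/(1−0.261) = 0.35318.
Likelihood ratio for E = 0.96/0.44 = 2.1818.
Posterior odds = prior odds × LR = 0.77057.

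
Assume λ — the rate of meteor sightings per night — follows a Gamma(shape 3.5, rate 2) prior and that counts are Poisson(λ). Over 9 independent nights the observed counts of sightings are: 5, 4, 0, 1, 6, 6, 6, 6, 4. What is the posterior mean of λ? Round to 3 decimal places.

The Poisson likelihood adds the total count to the shape and the number of exposure periods to the rate. Here ∑xᵢ = 38 and n = 9, so shape 3.5→41.5 and rate 2→11.
E[λ | data] = 41.5/11 = 3.773.

Posterior mean ≈ 3.773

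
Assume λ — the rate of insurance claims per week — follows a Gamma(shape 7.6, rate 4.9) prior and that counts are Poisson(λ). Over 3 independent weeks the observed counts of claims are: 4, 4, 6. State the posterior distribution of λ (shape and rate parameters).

Posterior: Gamma(shape=21.6, rate=7.9)

The Poisson likelihood adds the total count to the shape and the number of exposure periods to the rate. Here ∑xᵢ = 14 and n = 3, so shape 7.6→21.6 and rate 4.9→7.9.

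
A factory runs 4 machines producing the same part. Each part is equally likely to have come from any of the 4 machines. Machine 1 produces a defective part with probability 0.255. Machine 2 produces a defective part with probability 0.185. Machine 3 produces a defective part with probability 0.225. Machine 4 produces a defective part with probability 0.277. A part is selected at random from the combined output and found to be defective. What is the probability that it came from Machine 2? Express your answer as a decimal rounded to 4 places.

Posterior probability ≈ 0.1964

Tabulate prior·likelihood by source: [1] prior 0.25, lik 0.255, product 0.06375; [2] prior 0.25, lik 0.185, product 0.04625; [3] prior 0.25, lik 0.225, product 0.05625; [4] prior 0.25, lik 0.277, product 0.06925.
Normalizing constant = 0.23550; the posterior for Machine 2 is its product over the sum, 0.04625/0.23550 = 0.1964.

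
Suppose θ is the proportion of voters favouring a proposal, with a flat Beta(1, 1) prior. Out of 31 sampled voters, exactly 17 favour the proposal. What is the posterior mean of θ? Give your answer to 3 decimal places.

Observing 17 successes and 14 failures updates Beta(1, 1) by adding the success and failure counts to the two shape parameters: α = 1+17 = 18, β = 1+14 = 15.
E[θ | data] = 18/(18+15) = 0.545.

Posterior mean ≈ 0.545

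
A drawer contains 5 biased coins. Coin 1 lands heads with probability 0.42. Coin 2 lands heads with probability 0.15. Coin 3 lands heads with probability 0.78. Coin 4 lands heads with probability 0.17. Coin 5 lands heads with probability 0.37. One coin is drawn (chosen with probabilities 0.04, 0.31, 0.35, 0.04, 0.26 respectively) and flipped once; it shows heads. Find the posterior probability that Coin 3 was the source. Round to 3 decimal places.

Tabulate prior·likelihood by source: [1] prior 0.04, lik 0.42, product 0.01680; [2] prior 0.31, lik 0.15, product 0.04650; [3] prior 0.35, lik 0.78, product 0.2730; [4] prior 0.04, lik 0.17, product 0.006800; [5] prior 0.26, lik 0.37, product 0.09620.
Normalizing constant = 0.43930; the posterior for Coin 3 is its product over the sum, 0.2730/0.43930 = 0.621.

Posterior probability ≈ 0.621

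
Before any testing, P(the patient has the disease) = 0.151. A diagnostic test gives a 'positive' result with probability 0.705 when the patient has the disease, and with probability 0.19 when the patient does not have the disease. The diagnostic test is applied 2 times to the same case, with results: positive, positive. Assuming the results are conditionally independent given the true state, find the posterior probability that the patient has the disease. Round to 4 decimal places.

Let H be the event that the patient has the disease; start with P(H) = 0.151. P('positive'|H) = 0.705, P('positive'|¬H) = 0.19.
Update on result 1 ('positive'): P(H) ← 0.705·0.1510 / (0.705·0.1510 + 0.19·0.8490) = 0.10645/0.26777 = 0.3976.
Update on result 2 ('positive'): P(H) ← 0.705·0.3976 / (0.705·0.3976 + 0.19·0.6024) = 0.28029/0.39475 = 0.7100.

Posterior P(H) ≈ 0.7100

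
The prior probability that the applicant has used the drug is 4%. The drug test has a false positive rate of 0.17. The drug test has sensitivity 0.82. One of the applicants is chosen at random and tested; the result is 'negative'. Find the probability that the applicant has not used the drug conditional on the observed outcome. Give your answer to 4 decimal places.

Write H for 'the applicant has used the drug'. Prior odds H:¬H = 0.04/0.96 = 0.041667. For the 'negative' outcome, the likelihood ratio is 0.18/0.83 = 0.21687.
Posterior odds = 0.041667 × 0.21687 = 0.0090361, so P(H|E) = 0.0090361/(1+0.0090361) = 0.0090. Then P(¬H|E) = 1 − 0.0090 = 0.9910.

P(¬H | E) ≈ 0.9910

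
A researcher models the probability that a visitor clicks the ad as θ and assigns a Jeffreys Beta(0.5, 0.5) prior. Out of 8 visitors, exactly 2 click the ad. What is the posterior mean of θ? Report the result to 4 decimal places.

Observing 2 successes and 6 failures updates Beta(0.5, 0.5) by adding the success and failure counts to the two shape parameters: α = 0.5+2 = 2.5, β = 0.5+6 = 6.5.
Posterior mean = α/(α+β) = 2.5/9 = 0.2778.

Posterior mean ≈ 0.2778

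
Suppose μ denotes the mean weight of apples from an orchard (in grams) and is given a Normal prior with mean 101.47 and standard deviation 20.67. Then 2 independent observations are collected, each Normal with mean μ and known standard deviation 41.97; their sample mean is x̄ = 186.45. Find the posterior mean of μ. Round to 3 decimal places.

Posterior mean ≈ 129.228

Prior precision 1/τ₀² = 1/20.67² = 0.00234056; data precision n/σ² = 2/41.97² = 0.00113541.
Posterior precision = 0.00234056 + 0.00113541 = 0.00347596.
Posterior mean = (0.00234056·101.47 + 0.00113541·186.45) / 0.00347596 = 129.228.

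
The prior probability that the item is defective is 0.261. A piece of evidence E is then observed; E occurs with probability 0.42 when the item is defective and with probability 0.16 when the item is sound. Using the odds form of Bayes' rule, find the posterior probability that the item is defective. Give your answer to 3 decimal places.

Prior odds = 0.261/(1−0.261) = 0.35318.
Likelihood ratio for E = 0.42/0.16 = 2.6250.
Posterior odds = prior odds × LR = 0.92710.
Posterior probability = odds/(1+odds) = 0.92710/1.9271 = 0.481.

Posterior probability ≈ 0.481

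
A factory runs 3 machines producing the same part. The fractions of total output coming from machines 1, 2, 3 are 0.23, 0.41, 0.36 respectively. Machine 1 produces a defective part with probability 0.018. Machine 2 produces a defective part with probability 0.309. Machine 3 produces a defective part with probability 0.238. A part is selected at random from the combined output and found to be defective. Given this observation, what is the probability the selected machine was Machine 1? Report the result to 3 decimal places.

P(defective|M1) = 0.018; P(defective|M2) = 0.309; P(defective|M3) = 0.238.
Prior × likelihood for each source: 0.23·0.018=0.004140, 0.41·0.309=0.1267, 0.36·0.238=0.08568. Summing gives P(defective) = 0.21651.
P(Machine 1 | defective) = 0.004140 / 0.21651 = 0.019.

Posterior probability ≈ 0.019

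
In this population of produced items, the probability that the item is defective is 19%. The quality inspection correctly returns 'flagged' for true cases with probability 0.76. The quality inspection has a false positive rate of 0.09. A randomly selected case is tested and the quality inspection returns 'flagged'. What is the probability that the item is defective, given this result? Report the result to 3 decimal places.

P(H | E) ≈ 0.665

Write H for 'the item is defective'. Prior odds H:¬H = 0.19/0.81 = 0.23457. For the 'flagged' outcome, the likelihood ratio is 0.76/0.09 = 8.4444.
Posterior odds = 0.23457 × 8.4444 = 1.9808, so P(H|E) = 1.9808/(1+1.9808) = 0.665.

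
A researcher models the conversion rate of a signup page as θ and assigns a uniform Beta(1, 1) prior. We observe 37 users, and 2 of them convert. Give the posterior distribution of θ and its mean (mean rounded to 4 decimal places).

Posterior: Beta(3, 36); mean ≈ 0.0769

The binomial likelihood is conjugate to the Beta prior: with 2 successes and 35 failures, the posterior is Beta(1+2, 1+35) = Beta(3, 36).
Posterior mean = α/(α+β) = 3/39 = 0.0769.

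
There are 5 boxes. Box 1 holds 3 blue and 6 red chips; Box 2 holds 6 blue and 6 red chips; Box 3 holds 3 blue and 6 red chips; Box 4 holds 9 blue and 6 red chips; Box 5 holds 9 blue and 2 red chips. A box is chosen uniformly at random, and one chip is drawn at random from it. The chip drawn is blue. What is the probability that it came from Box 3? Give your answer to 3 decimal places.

Posterior probability ≈ 0.129

Tabulate prior·likelihood by source: [1] prior 0.2, lik 0.3333, product 0.06667; [2] prior 0.2, lik 0.5, product 0.1000; [3] prior 0.2, lik 0.3333, product 0.06667; [4] prior 0.2, lik 0.6, product 0.1200; [5] prior 0.2, lik 0.8182, product 0.1636.
Normalizing constant = 0.51697; the posterior for Box 3 is its product over the sum, 0.06667/0.51697 = 0.129.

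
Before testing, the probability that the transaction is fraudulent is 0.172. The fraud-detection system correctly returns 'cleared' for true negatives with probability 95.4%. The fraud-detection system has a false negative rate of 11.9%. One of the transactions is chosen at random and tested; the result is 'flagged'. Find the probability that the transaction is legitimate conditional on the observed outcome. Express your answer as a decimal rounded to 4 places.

P(¬H | E) ≈ 0.2009

Write H for 'the transaction is fraudulent'. Prior odds H:¬H = 0.172/0.828 = 0.20773. For the 'flagged' outcome, the likelihood ratio is 0.881/0.046 = 19.152.
Posterior odds = 0.20773 × 19.152 = 3.9785, so P(H|E) = 3.9785/(1+3.9785) = 0.7991. Then P(¬H|E) = 1 − 0.7991 = 0.2009.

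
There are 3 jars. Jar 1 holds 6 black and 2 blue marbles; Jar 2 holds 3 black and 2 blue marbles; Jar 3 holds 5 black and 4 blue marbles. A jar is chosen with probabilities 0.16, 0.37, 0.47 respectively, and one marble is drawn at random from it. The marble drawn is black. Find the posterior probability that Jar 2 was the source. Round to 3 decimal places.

Posterior probability ≈ 0.368

Tabulate prior·likelihood by source: [1] prior 0.16, lik 0.75, product 0.1200; [2] prior 0.37, lik 0.6, product 0.2220; [3] prior 0.47, lik 0.5556, product 0.2611.
Normalizing constant = 0.60311; the posterior for Jar 2 is its product over the sum, 0.2220/0.60311 = 0.368.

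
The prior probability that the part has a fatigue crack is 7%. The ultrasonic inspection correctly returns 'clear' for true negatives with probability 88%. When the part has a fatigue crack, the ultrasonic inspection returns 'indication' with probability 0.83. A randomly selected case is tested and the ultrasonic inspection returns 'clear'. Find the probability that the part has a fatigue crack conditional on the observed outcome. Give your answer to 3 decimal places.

Let H be the event that the part has a fatigue crack. P(H) = 0.07, so P(¬H) = 0.93. With E the 'clear' result, P(E|H) = 0.17 and P(E|¬H) = 0.88.
P(E) = 0.17·0.07 + 0.88·0.93 = 0.011900 + 0.81840 = 0.83030.
By Bayes' theorem, P(H|E) = 0.011900 / 0.83030 = 0.014.

P(H | E) ≈ 0.014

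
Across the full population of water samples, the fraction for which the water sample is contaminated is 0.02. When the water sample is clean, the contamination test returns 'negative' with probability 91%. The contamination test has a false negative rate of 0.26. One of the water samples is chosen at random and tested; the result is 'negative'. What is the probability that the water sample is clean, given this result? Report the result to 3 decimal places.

P(¬H | E) ≈ 0.994

Write H for 'the water sample is contaminated'. Prior odds H:¬H = 0.02/0.98 = 0.020408. For the 'negative' outcome, the likelihood ratio is 0.26/0.91 = 0.28571.
Posterior odds = 0.020408 × 0.28571 = 0.0058309, so P(H|E) = 0.0058309/(1+0.0058309) = 0.006. Then P(¬H|E) = 1 − 0.006 = 0.994.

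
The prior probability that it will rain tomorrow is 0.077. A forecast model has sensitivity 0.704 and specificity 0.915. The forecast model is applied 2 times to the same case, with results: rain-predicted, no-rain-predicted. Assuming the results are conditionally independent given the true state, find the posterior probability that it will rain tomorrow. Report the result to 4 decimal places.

Posterior P(H) ≈ 0.1827

Let H be the event that it will rain tomorrow; start with P(H) = 0.077. P('rain-predicted'|H) = 0.704, P('rain-predicted'|¬H) = 0.085.
Update on result 1 ('rain-predicted'): P(H) ← 0.704·0.0770 / (0.704·0.0770 + 0.085·0.9230) = 0.054208/0.13266 = 0.4086.
Update on result 2 ('no-rain-predicted'): P(H) ← 0.296·0.4086 / (0.296·0.4086 + 0.915·0.5914) = 0.12095/0.66207 = 0.1827.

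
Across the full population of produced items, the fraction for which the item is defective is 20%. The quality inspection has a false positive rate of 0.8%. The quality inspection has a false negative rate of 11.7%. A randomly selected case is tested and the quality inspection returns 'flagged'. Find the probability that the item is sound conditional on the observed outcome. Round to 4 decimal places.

P(¬H | E) ≈ 0.0350

Let H be the event that the item is defective. P(H) = 0.2, so P(¬H) = 0.8. With E the 'flagged' result, P(E|H) = 0.883 and P(E|¬H) = 0.008.
P(E) = 0.883·0.2 + 0.008·0.8 = 0.17660 + 0.0064000 = 0.18300.
By Bayes' theorem, P(H|E) = 0.17660 / 0.18300 = 0.9650. Hence P(¬H|E) = 1 − 0.9650 = 0.0350.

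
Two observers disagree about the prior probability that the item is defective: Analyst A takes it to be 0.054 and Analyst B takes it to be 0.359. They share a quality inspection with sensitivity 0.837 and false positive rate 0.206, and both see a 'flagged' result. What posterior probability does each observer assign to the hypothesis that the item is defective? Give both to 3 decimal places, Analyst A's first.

Analyst A: 0.188; Analyst B: 0.695

P('+'|H) = 0.837, P('+'|¬H) = 0.206.
Analyst A: numerator 0.837·0.054 = 0.045198; evidence = 0.045198+0.206·0.946 = 0.24007; posterior = 0.188.
Analyst B: numerator 0.837·0.359 = 0.30048; evidence = 0.30048+0.206·0.641 = 0.43253; posterior = 0.695.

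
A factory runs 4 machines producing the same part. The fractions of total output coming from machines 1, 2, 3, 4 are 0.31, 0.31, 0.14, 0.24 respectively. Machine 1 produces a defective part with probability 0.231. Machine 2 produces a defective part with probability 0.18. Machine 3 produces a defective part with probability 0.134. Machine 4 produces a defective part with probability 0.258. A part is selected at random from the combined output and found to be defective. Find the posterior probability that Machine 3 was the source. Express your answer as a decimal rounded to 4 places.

P(defective|M1) = 0.231; P(defective|M2) = 0.18; P(defective|M3) = 0.134; P(defective|M4) = 0.258.
Prior × likelihood for each source: 0.31·0.231=0.07161, 0.31·0.18=0.05580, 0.14·0.134=0.01876, 0.24·0.258=0.06192. Summing gives P(defective) = 0.20809.
P(Machine 3 | defective) = 0.01876 / 0.20809 = 0.0902.

Posterior probability ≈ 0.0902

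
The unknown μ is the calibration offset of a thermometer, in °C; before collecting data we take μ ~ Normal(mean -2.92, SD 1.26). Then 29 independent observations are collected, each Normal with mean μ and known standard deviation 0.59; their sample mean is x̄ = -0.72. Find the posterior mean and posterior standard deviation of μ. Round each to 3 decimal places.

With known σ, the Normal prior is conjugate. Weight on the data is w = (n/σ²)/(n/σ² + 1/τ₀²) = 83.3094/(83.3094+0.629882) = 0.99250.
Posterior mean = w·x̄ + (1−w)·μ₀ = 0.99250·-0.72 + 0.0075040·-2.92 = -0.737. Posterior variance = 1/(83.3094+0.629882) = 0.0119134, so SD = 0.109.

Posterior mean ≈ -0.737; posterior SD ≈ 0.109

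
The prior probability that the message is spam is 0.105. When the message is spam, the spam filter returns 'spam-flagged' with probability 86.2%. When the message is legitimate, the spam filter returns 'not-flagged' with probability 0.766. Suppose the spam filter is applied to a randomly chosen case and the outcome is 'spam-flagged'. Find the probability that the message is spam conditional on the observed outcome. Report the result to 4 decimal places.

Let H be the event that the message is spam. P(H) = 0.105, so P(¬H) = 0.895. With E the 'spam-flagged' result, P(E|H) = 0.862 and P(E|¬H) = 0.234.
P(E) = 0.862·0.105 + 0.234·0.895 = 0.090510 + 0.20943 = 0.29994.
By Bayes' theorem, P(H|E) = 0.090510 / 0.29994 = 0.3018.

P(H | E) ≈ 0.3018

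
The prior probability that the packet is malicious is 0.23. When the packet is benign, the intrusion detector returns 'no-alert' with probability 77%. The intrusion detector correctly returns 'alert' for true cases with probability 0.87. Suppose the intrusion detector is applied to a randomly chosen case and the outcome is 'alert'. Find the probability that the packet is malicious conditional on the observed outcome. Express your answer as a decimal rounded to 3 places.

P(H | E) ≈ 0.530

Write H for 'the packet is malicious'. Prior odds H:¬H = 0.23/0.77 = 0.29870. For the 'alert' outcome, the likelihood ratio is 0.87/0.23 = 3.7826.
Posterior odds = 0.29870 × 3.7826 = 1.1299, so P(H|E) = 1.1299/(1+1.1299) = 0.530.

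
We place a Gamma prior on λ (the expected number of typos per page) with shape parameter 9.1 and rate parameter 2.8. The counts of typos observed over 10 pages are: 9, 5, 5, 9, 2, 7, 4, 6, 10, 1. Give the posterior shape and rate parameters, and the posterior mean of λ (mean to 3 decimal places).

The Poisson likelihood adds the total count to the shape and the number of exposure periods to the rate. Here ∑xᵢ = 58 and n = 10, so shape 9.1→67.1 and rate 2.8→12.8.
E[λ | data] = 67.1/12.8 = 5.242.

Posterior: Gamma(shape=67.1, rate=12.8); mean ≈ 5.242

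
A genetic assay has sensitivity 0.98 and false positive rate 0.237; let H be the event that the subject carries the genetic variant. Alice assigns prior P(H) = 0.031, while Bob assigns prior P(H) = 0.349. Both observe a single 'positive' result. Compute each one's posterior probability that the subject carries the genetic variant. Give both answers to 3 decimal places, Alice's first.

Alice: 0.117; Bob: 0.689

P('+'|H) = 0.98, P('+'|¬H) = 0.237.
Alice: numerator 0.98·0.031 = 0.030380; evidence = 0.030380+0.237·0.969 = 0.26003; posterior = 0.117.
Bob: numerator 0.98·0.349 = 0.34202; evidence = 0.34202+0.237·0.651 = 0.49631; posterior = 0.689.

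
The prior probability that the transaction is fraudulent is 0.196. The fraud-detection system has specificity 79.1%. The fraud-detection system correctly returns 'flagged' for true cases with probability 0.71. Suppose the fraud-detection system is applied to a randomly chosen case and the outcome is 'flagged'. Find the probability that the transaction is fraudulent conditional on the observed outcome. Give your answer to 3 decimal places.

Let H be the event that the transaction is fraudulent. P(H) = 0.196, so P(¬H) = 0.804. With E the 'flagged' result, P(E|H) = 0.71 and P(E|¬H) = 0.209.
P(E) = 0.71·0.196 + 0.209·0.804 = 0.13916 + 0.16804 = 0.30720.
By Bayes' theorem, P(H|E) = 0.13916 / 0.30720 = 0.453.

P(H | E) ≈ 0.453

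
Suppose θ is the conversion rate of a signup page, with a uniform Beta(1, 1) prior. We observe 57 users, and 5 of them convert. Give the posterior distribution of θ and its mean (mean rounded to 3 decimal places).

The binomial likelihood is conjugate to the Beta prior: with 5 successes and 52 failures, the posterior is Beta(1+5, 1+52) = Beta(6, 53).
Posterior mean = α/(α+β) = 6/59 = 0.102.

Posterior: Beta(6, 53); mean ≈ 0.102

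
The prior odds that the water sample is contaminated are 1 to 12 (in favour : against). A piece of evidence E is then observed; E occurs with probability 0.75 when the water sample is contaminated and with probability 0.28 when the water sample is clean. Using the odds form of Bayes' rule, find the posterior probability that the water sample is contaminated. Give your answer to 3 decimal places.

Prior odds = 1/12 = 0.083333. In log-odds, ln(0.083333) = -2.4849.
Add log likelihood ratio: ln(2.6786) = 0.98528.
Posterior log-odds = -1.4996, so posterior odds = exp(-1.4996) = 0.22321. Converting, P(H|E) = 0.22321/1.2232 = 0.182.

Posterior probability ≈ 0.182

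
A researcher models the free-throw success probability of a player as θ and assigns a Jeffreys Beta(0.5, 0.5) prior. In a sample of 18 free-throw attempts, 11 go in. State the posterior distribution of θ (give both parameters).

The binomial likelihood is conjugate to the Beta prior: with 11 successes and 7 failures, the posterior is Beta(0.5+11, 0.5+7) = Beta(11.5, 7.5).

Posterior: Beta(11.5, 7.5)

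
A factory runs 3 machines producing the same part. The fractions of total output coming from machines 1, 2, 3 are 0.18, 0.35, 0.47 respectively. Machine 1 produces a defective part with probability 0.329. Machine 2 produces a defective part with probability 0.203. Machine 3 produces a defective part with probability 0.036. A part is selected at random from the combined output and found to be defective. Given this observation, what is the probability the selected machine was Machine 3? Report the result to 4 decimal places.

Posterior probability ≈ 0.1150

P(defective|M1) = 0.329; P(defective|M2) = 0.203; P(defective|M3) = 0.036.
Prior × likelihood for each source: 0.18·0.329=0.05922, 0.35·0.203=0.07105, 0.47·0.036=0.01692. Summing gives P(defective) = 0.14719.
P(Machine 3 | defective) = 0.01692 / 0.14719 = 0.1150.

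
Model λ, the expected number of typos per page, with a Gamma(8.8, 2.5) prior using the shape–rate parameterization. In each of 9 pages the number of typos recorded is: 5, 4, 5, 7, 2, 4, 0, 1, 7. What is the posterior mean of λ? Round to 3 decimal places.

The Poisson likelihood adds the total count to the shape and the number of exposure periods to the rate. Here ∑xᵢ = 35 and n = 9, so shape 8.8→43.8 and rate 2.5→11.5.
Posterior mean = shape/rate = 43.8/11.5 = 3.809.

Posterior mean ≈ 3.809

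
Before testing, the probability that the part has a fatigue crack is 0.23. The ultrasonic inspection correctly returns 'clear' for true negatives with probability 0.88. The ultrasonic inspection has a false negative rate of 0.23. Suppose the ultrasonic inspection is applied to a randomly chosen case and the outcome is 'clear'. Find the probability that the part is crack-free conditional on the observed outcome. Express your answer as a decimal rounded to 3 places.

Let H be the event that the part has a fatigue crack. P(H) = 0.23, so P(¬H) = 0.77. With E the 'clear' result, P(E|H) = 0.23 and P(E|¬H) = 0.88.
P(E) = 0.23·0.23 + 0.88·0.77 = 0.052900 + 0.67760 = 0.73050.
By Bayes' theorem, P(H|E) = 0.052900 / 0.73050 = 0.072. Hence P(¬H|E) = 1 − 0.072 = 0.928.

P(¬H | E) ≈ 0.928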